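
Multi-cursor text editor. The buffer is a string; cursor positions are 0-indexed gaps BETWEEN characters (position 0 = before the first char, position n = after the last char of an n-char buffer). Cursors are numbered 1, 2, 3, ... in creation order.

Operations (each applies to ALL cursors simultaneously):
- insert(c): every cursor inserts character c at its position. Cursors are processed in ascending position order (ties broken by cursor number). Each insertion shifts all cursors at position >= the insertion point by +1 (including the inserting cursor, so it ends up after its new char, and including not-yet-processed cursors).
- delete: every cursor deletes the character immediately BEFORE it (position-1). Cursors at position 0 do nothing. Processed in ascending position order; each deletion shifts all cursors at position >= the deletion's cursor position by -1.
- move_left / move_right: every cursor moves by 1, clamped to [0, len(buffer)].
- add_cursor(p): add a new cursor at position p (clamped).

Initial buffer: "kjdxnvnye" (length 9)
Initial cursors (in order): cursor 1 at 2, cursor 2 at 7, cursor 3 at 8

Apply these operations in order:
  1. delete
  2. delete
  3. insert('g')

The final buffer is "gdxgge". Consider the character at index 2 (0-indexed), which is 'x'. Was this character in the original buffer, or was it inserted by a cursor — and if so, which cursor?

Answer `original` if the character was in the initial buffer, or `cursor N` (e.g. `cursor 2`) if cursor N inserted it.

Answer: original

Derivation:
After op 1 (delete): buffer="kdxnve" (len 6), cursors c1@1 c2@5 c3@5, authorship ......
After op 2 (delete): buffer="dxe" (len 3), cursors c1@0 c2@2 c3@2, authorship ...
After op 3 (insert('g')): buffer="gdxgge" (len 6), cursors c1@1 c2@5 c3@5, authorship 1..23.
Authorship (.=original, N=cursor N): 1 . . 2 3 .
Index 2: author = original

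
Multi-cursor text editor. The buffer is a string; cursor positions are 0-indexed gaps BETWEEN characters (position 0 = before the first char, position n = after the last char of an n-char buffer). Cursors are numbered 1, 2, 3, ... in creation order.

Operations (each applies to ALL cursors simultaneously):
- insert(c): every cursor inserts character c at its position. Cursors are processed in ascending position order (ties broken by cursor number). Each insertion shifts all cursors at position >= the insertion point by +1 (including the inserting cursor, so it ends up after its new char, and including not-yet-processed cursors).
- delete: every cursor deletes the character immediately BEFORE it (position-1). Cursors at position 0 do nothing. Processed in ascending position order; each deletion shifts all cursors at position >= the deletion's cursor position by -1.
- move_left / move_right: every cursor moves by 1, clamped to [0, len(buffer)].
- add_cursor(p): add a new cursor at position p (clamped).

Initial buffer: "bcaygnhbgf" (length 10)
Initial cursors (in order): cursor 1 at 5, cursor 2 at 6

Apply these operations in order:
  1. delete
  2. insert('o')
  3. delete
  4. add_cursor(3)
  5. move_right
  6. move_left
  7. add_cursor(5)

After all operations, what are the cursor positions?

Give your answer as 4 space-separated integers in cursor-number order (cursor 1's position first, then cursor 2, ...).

After op 1 (delete): buffer="bcayhbgf" (len 8), cursors c1@4 c2@4, authorship ........
After op 2 (insert('o')): buffer="bcayoohbgf" (len 10), cursors c1@6 c2@6, authorship ....12....
After op 3 (delete): buffer="bcayhbgf" (len 8), cursors c1@4 c2@4, authorship ........
After op 4 (add_cursor(3)): buffer="bcayhbgf" (len 8), cursors c3@3 c1@4 c2@4, authorship ........
After op 5 (move_right): buffer="bcayhbgf" (len 8), cursors c3@4 c1@5 c2@5, authorship ........
After op 6 (move_left): buffer="bcayhbgf" (len 8), cursors c3@3 c1@4 c2@4, authorship ........
After op 7 (add_cursor(5)): buffer="bcayhbgf" (len 8), cursors c3@3 c1@4 c2@4 c4@5, authorship ........

Answer: 4 4 3 5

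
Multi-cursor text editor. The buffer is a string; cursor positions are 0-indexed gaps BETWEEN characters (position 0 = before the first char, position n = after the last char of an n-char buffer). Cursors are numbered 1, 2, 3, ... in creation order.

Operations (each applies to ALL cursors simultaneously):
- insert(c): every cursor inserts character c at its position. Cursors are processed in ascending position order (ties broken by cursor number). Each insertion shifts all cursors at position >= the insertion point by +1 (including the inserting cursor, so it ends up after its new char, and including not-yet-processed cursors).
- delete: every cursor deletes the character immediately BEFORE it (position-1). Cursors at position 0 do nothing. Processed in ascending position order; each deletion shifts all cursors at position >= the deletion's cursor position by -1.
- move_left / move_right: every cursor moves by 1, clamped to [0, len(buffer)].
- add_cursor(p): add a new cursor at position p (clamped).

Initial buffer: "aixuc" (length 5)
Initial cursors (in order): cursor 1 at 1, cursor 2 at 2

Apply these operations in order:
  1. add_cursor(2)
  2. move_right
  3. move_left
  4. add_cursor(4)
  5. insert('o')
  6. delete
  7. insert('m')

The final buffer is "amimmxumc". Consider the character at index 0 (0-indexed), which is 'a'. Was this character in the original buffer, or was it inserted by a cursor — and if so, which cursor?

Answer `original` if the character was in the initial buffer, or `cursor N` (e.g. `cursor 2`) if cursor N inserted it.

After op 1 (add_cursor(2)): buffer="aixuc" (len 5), cursors c1@1 c2@2 c3@2, authorship .....
After op 2 (move_right): buffer="aixuc" (len 5), cursors c1@2 c2@3 c3@3, authorship .....
After op 3 (move_left): buffer="aixuc" (len 5), cursors c1@1 c2@2 c3@2, authorship .....
After op 4 (add_cursor(4)): buffer="aixuc" (len 5), cursors c1@1 c2@2 c3@2 c4@4, authorship .....
After op 5 (insert('o')): buffer="aoiooxuoc" (len 9), cursors c1@2 c2@5 c3@5 c4@8, authorship .1.23..4.
After op 6 (delete): buffer="aixuc" (len 5), cursors c1@1 c2@2 c3@2 c4@4, authorship .....
After op 7 (insert('m')): buffer="amimmxumc" (len 9), cursors c1@2 c2@5 c3@5 c4@8, authorship .1.23..4.
Authorship (.=original, N=cursor N): . 1 . 2 3 . . 4 .
Index 0: author = original

Answer: original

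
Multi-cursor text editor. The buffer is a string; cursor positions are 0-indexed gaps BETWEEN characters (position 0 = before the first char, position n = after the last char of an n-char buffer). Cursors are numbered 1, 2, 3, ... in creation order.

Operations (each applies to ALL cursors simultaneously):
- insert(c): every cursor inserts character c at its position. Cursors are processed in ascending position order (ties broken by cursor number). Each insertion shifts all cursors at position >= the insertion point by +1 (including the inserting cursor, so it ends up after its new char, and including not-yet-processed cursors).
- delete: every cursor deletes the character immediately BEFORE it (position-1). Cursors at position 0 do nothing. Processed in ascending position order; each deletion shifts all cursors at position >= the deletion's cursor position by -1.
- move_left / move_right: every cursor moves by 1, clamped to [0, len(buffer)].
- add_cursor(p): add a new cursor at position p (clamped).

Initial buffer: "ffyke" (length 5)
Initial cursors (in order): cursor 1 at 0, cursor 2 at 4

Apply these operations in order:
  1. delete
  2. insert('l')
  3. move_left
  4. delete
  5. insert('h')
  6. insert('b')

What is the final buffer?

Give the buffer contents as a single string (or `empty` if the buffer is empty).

After op 1 (delete): buffer="ffye" (len 4), cursors c1@0 c2@3, authorship ....
After op 2 (insert('l')): buffer="lffyle" (len 6), cursors c1@1 c2@5, authorship 1...2.
After op 3 (move_left): buffer="lffyle" (len 6), cursors c1@0 c2@4, authorship 1...2.
After op 4 (delete): buffer="lffle" (len 5), cursors c1@0 c2@3, authorship 1..2.
After op 5 (insert('h')): buffer="hlffhle" (len 7), cursors c1@1 c2@5, authorship 11..22.
After op 6 (insert('b')): buffer="hblffhble" (len 9), cursors c1@2 c2@7, authorship 111..222.

Answer: hblffhble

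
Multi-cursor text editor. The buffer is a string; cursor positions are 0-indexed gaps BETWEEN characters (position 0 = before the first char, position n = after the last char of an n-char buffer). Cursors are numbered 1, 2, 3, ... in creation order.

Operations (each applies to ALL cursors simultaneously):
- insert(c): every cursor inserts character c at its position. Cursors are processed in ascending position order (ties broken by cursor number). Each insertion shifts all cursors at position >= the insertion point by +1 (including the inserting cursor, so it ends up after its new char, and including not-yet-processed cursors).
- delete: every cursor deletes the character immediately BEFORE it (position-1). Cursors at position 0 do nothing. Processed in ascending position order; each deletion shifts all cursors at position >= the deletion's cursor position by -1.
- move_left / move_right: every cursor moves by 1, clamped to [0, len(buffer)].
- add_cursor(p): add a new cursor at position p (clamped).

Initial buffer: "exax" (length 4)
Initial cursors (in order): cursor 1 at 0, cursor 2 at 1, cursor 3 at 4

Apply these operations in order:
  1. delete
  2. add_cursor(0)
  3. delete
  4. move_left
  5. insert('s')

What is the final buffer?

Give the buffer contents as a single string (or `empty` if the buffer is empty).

After op 1 (delete): buffer="xa" (len 2), cursors c1@0 c2@0 c3@2, authorship ..
After op 2 (add_cursor(0)): buffer="xa" (len 2), cursors c1@0 c2@0 c4@0 c3@2, authorship ..
After op 3 (delete): buffer="x" (len 1), cursors c1@0 c2@0 c4@0 c3@1, authorship .
After op 4 (move_left): buffer="x" (len 1), cursors c1@0 c2@0 c3@0 c4@0, authorship .
After op 5 (insert('s')): buffer="ssssx" (len 5), cursors c1@4 c2@4 c3@4 c4@4, authorship 1234.

Answer: ssssx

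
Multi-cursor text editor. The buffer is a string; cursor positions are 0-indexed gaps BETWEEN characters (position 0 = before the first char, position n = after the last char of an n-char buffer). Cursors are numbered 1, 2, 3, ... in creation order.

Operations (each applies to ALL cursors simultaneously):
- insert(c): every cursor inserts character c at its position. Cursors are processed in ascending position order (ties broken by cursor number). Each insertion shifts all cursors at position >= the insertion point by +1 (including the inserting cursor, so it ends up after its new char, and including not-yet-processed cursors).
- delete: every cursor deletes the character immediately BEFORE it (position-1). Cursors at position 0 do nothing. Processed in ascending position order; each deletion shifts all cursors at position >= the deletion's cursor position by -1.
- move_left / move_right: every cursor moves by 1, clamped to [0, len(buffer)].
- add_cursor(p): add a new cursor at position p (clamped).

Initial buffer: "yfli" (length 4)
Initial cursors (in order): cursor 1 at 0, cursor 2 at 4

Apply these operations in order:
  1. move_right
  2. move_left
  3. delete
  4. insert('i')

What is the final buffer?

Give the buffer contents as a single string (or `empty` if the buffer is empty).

After op 1 (move_right): buffer="yfli" (len 4), cursors c1@1 c2@4, authorship ....
After op 2 (move_left): buffer="yfli" (len 4), cursors c1@0 c2@3, authorship ....
After op 3 (delete): buffer="yfi" (len 3), cursors c1@0 c2@2, authorship ...
After op 4 (insert('i')): buffer="iyfii" (len 5), cursors c1@1 c2@4, authorship 1..2.

Answer: iyfii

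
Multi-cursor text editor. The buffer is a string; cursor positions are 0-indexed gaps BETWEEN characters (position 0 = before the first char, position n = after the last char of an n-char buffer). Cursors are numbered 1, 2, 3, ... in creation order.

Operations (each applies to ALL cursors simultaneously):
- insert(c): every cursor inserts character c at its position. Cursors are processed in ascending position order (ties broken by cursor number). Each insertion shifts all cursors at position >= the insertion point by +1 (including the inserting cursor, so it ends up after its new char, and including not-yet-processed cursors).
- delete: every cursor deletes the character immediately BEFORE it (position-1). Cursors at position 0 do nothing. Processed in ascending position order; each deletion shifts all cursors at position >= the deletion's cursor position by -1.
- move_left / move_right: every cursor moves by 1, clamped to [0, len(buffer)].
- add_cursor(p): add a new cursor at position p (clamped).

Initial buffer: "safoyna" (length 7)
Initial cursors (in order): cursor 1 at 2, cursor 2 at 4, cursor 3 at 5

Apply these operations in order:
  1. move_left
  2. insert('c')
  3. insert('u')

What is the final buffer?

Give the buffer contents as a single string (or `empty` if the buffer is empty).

Answer: scuafcuocuyna

Derivation:
After op 1 (move_left): buffer="safoyna" (len 7), cursors c1@1 c2@3 c3@4, authorship .......
After op 2 (insert('c')): buffer="scafcocyna" (len 10), cursors c1@2 c2@5 c3@7, authorship .1..2.3...
After op 3 (insert('u')): buffer="scuafcuocuyna" (len 13), cursors c1@3 c2@7 c3@10, authorship .11..22.33...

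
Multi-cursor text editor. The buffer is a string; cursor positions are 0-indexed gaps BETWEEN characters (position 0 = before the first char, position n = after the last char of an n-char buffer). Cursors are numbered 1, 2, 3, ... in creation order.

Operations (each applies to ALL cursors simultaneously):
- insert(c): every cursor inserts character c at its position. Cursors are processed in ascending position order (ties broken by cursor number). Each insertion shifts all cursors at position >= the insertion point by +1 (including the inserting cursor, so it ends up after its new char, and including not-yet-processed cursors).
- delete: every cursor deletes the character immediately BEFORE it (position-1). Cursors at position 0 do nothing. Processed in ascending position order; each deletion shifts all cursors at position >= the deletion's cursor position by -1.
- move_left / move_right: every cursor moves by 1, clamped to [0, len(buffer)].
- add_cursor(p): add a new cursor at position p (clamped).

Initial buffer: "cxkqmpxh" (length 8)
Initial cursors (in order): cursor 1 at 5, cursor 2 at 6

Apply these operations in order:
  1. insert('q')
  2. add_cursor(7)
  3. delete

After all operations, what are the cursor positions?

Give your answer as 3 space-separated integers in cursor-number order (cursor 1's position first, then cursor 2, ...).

After op 1 (insert('q')): buffer="cxkqmqpqxh" (len 10), cursors c1@6 c2@8, authorship .....1.2..
After op 2 (add_cursor(7)): buffer="cxkqmqpqxh" (len 10), cursors c1@6 c3@7 c2@8, authorship .....1.2..
After op 3 (delete): buffer="cxkqmxh" (len 7), cursors c1@5 c2@5 c3@5, authorship .......

Answer: 5 5 5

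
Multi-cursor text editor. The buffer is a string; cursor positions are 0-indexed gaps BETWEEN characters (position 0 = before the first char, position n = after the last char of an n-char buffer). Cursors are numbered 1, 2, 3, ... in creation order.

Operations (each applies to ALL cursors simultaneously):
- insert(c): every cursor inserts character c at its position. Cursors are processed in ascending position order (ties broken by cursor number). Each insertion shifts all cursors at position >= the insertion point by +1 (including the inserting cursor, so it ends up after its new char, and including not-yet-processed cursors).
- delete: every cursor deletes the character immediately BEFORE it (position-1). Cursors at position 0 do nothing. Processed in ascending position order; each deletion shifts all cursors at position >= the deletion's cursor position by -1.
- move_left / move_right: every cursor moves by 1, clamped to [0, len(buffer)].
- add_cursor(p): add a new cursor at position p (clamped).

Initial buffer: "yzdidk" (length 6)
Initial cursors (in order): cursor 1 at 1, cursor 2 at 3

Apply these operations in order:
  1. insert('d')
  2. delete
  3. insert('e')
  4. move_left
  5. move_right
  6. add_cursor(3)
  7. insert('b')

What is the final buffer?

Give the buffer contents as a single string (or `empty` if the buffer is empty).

Answer: yebzbdebidk

Derivation:
After op 1 (insert('d')): buffer="ydzddidk" (len 8), cursors c1@2 c2@5, authorship .1..2...
After op 2 (delete): buffer="yzdidk" (len 6), cursors c1@1 c2@3, authorship ......
After op 3 (insert('e')): buffer="yezdeidk" (len 8), cursors c1@2 c2@5, authorship .1..2...
After op 4 (move_left): buffer="yezdeidk" (len 8), cursors c1@1 c2@4, authorship .1..2...
After op 5 (move_right): buffer="yezdeidk" (len 8), cursors c1@2 c2@5, authorship .1..2...
After op 6 (add_cursor(3)): buffer="yezdeidk" (len 8), cursors c1@2 c3@3 c2@5, authorship .1..2...
After op 7 (insert('b')): buffer="yebzbdebidk" (len 11), cursors c1@3 c3@5 c2@8, authorship .11.3.22...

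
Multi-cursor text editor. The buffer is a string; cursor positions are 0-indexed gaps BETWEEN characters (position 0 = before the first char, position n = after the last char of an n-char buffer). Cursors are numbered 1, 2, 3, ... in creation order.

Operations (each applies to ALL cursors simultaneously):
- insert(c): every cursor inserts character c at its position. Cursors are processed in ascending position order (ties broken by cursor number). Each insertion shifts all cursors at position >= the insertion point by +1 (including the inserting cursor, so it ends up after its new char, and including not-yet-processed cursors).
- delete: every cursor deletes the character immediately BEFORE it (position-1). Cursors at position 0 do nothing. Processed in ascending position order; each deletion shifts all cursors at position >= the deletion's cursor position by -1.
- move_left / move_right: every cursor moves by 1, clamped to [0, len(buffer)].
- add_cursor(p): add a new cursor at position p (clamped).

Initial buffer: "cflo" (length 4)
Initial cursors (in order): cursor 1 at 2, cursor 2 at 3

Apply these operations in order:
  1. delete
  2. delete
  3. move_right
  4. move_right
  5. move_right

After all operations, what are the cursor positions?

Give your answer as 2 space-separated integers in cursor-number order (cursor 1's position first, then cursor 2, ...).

Answer: 1 1

Derivation:
After op 1 (delete): buffer="co" (len 2), cursors c1@1 c2@1, authorship ..
After op 2 (delete): buffer="o" (len 1), cursors c1@0 c2@0, authorship .
After op 3 (move_right): buffer="o" (len 1), cursors c1@1 c2@1, authorship .
After op 4 (move_right): buffer="o" (len 1), cursors c1@1 c2@1, authorship .
After op 5 (move_right): buffer="o" (len 1), cursors c1@1 c2@1, authorship .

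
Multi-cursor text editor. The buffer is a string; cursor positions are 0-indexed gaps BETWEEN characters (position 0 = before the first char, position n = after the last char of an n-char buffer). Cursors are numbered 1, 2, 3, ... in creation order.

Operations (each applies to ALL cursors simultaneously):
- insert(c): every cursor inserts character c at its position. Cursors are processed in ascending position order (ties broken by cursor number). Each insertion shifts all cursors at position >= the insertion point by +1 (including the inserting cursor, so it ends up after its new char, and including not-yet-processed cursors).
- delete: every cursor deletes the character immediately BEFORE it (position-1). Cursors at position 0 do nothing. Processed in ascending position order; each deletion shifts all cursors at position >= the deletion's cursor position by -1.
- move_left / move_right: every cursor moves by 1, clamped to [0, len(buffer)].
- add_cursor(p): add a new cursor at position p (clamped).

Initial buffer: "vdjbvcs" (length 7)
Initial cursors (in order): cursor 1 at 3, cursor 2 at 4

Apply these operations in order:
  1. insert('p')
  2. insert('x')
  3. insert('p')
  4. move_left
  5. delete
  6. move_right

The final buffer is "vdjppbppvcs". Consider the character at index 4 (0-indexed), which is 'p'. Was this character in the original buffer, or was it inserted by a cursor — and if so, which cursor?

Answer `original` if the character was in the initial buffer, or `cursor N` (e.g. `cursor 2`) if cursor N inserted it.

Answer: cursor 1

Derivation:
After op 1 (insert('p')): buffer="vdjpbpvcs" (len 9), cursors c1@4 c2@6, authorship ...1.2...
After op 2 (insert('x')): buffer="vdjpxbpxvcs" (len 11), cursors c1@5 c2@8, authorship ...11.22...
After op 3 (insert('p')): buffer="vdjpxpbpxpvcs" (len 13), cursors c1@6 c2@10, authorship ...111.222...
After op 4 (move_left): buffer="vdjpxpbpxpvcs" (len 13), cursors c1@5 c2@9, authorship ...111.222...
After op 5 (delete): buffer="vdjppbppvcs" (len 11), cursors c1@4 c2@7, authorship ...11.22...
After op 6 (move_right): buffer="vdjppbppvcs" (len 11), cursors c1@5 c2@8, authorship ...11.22...
Authorship (.=original, N=cursor N): . . . 1 1 . 2 2 . . .
Index 4: author = 1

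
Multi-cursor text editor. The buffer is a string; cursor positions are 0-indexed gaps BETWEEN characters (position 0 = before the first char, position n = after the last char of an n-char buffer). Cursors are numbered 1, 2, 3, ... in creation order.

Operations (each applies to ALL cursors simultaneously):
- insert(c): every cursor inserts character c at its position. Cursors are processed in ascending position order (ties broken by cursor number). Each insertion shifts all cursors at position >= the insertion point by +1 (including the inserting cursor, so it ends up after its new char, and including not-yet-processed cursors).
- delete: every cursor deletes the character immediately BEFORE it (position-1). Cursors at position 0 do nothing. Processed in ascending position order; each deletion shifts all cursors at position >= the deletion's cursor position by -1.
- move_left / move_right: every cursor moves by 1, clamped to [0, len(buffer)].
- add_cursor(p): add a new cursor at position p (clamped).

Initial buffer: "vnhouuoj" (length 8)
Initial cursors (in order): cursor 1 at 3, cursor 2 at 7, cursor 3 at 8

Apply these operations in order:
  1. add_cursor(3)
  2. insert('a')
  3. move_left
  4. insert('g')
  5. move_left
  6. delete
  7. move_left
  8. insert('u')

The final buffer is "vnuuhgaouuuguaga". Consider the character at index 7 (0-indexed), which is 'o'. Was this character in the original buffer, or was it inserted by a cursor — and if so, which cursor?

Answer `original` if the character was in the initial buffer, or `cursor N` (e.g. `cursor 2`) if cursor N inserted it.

Answer: original

Derivation:
After op 1 (add_cursor(3)): buffer="vnhouuoj" (len 8), cursors c1@3 c4@3 c2@7 c3@8, authorship ........
After op 2 (insert('a')): buffer="vnhaaouuoaja" (len 12), cursors c1@5 c4@5 c2@10 c3@12, authorship ...14....2.3
After op 3 (move_left): buffer="vnhaaouuoaja" (len 12), cursors c1@4 c4@4 c2@9 c3@11, authorship ...14....2.3
After op 4 (insert('g')): buffer="vnhaggaouuogajga" (len 16), cursors c1@6 c4@6 c2@12 c3@15, authorship ...1144....22.33
After op 5 (move_left): buffer="vnhaggaouuogajga" (len 16), cursors c1@5 c4@5 c2@11 c3@14, authorship ...1144....22.33
After op 6 (delete): buffer="vnhgaouugaga" (len 12), cursors c1@3 c4@3 c2@8 c3@10, authorship ...44...2233
After op 7 (move_left): buffer="vnhgaouugaga" (len 12), cursors c1@2 c4@2 c2@7 c3@9, authorship ...44...2233
After op 8 (insert('u')): buffer="vnuuhgaouuuguaga" (len 16), cursors c1@4 c4@4 c2@10 c3@13, authorship ..14.44..2.23233
Authorship (.=original, N=cursor N): . . 1 4 . 4 4 . . 2 . 2 3 2 3 3
Index 7: author = original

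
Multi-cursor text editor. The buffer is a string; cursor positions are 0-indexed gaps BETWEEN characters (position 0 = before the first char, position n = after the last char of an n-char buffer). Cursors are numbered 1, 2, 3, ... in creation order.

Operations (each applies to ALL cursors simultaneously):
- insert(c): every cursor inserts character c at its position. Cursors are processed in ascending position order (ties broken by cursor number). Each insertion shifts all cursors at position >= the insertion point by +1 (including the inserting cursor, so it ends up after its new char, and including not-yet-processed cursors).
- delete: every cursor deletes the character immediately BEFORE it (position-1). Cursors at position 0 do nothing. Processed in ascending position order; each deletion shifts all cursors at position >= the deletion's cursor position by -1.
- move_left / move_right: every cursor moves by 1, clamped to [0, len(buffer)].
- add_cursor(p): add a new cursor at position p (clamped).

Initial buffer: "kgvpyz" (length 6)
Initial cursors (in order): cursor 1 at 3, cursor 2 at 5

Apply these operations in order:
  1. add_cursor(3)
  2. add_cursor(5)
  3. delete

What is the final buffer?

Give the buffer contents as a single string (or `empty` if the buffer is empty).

Answer: kz

Derivation:
After op 1 (add_cursor(3)): buffer="kgvpyz" (len 6), cursors c1@3 c3@3 c2@5, authorship ......
After op 2 (add_cursor(5)): buffer="kgvpyz" (len 6), cursors c1@3 c3@3 c2@5 c4@5, authorship ......
After op 3 (delete): buffer="kz" (len 2), cursors c1@1 c2@1 c3@1 c4@1, authorship ..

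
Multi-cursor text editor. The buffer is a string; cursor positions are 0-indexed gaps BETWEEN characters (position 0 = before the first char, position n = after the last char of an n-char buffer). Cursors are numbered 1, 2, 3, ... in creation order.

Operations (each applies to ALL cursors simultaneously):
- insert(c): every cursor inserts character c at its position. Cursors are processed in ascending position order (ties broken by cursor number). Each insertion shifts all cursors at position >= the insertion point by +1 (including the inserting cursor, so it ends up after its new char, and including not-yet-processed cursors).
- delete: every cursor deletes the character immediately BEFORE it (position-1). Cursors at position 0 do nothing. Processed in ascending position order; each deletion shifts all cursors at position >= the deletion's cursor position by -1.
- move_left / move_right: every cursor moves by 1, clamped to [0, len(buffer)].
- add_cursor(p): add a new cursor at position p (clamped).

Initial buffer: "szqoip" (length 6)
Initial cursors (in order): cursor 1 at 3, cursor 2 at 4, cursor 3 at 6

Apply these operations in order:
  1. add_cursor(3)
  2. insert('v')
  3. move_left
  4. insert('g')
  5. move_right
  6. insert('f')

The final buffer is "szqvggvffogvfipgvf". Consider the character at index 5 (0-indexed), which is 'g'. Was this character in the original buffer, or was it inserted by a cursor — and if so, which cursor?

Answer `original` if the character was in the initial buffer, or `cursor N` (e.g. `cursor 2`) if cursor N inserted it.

Answer: cursor 4

Derivation:
After op 1 (add_cursor(3)): buffer="szqoip" (len 6), cursors c1@3 c4@3 c2@4 c3@6, authorship ......
After op 2 (insert('v')): buffer="szqvvovipv" (len 10), cursors c1@5 c4@5 c2@7 c3@10, authorship ...14.2..3
After op 3 (move_left): buffer="szqvvovipv" (len 10), cursors c1@4 c4@4 c2@6 c3@9, authorship ...14.2..3
After op 4 (insert('g')): buffer="szqvggvogvipgv" (len 14), cursors c1@6 c4@6 c2@9 c3@13, authorship ...1144.22..33
After op 5 (move_right): buffer="szqvggvogvipgv" (len 14), cursors c1@7 c4@7 c2@10 c3@14, authorship ...1144.22..33
After op 6 (insert('f')): buffer="szqvggvffogvfipgvf" (len 18), cursors c1@9 c4@9 c2@13 c3@18, authorship ...114414.222..333
Authorship (.=original, N=cursor N): . . . 1 1 4 4 1 4 . 2 2 2 . . 3 3 3
Index 5: author = 4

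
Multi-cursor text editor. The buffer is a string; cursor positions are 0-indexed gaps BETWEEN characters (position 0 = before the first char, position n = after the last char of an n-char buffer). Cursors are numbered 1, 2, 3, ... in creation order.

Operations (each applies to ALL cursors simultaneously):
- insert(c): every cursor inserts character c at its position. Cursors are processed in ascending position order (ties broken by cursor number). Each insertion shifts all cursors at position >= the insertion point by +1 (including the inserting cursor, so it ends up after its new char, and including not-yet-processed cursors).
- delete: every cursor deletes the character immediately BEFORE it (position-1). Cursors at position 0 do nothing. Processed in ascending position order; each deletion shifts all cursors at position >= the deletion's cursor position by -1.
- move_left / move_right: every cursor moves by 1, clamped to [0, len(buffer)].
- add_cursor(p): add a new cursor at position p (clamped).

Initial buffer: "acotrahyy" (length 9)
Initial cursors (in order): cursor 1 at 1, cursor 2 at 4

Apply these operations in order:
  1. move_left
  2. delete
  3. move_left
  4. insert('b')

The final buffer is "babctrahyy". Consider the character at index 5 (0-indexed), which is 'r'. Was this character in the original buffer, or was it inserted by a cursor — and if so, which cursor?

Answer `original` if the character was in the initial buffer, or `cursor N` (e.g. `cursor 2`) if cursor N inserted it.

After op 1 (move_left): buffer="acotrahyy" (len 9), cursors c1@0 c2@3, authorship .........
After op 2 (delete): buffer="actrahyy" (len 8), cursors c1@0 c2@2, authorship ........
After op 3 (move_left): buffer="actrahyy" (len 8), cursors c1@0 c2@1, authorship ........
After op 4 (insert('b')): buffer="babctrahyy" (len 10), cursors c1@1 c2@3, authorship 1.2.......
Authorship (.=original, N=cursor N): 1 . 2 . . . . . . .
Index 5: author = original

Answer: original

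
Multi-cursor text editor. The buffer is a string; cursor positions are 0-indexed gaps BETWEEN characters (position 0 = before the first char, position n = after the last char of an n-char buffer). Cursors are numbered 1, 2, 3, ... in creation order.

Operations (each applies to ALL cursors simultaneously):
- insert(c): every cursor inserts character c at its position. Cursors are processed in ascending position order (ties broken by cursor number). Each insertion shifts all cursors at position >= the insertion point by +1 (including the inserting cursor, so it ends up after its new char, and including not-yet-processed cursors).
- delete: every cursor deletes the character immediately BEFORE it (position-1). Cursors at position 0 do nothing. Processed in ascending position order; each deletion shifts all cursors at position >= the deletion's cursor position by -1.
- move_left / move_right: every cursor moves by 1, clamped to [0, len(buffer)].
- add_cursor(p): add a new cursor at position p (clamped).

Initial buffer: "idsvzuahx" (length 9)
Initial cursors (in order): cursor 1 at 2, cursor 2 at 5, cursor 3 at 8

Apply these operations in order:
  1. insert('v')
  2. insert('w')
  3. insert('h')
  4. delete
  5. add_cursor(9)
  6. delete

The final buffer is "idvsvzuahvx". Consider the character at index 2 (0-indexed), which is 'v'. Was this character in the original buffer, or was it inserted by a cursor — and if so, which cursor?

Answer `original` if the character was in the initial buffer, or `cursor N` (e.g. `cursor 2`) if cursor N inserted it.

After op 1 (insert('v')): buffer="idvsvzvuahvx" (len 12), cursors c1@3 c2@7 c3@11, authorship ..1...2...3.
After op 2 (insert('w')): buffer="idvwsvzvwuahvwx" (len 15), cursors c1@4 c2@9 c3@14, authorship ..11...22...33.
After op 3 (insert('h')): buffer="idvwhsvzvwhuahvwhx" (len 18), cursors c1@5 c2@11 c3@17, authorship ..111...222...333.
After op 4 (delete): buffer="idvwsvzvwuahvwx" (len 15), cursors c1@4 c2@9 c3@14, authorship ..11...22...33.
After op 5 (add_cursor(9)): buffer="idvwsvzvwuahvwx" (len 15), cursors c1@4 c2@9 c4@9 c3@14, authorship ..11...22...33.
After op 6 (delete): buffer="idvsvzuahvx" (len 11), cursors c1@3 c2@6 c4@6 c3@10, authorship ..1......3.
Authorship (.=original, N=cursor N): . . 1 . . . . . . 3 .
Index 2: author = 1

Answer: cursor 1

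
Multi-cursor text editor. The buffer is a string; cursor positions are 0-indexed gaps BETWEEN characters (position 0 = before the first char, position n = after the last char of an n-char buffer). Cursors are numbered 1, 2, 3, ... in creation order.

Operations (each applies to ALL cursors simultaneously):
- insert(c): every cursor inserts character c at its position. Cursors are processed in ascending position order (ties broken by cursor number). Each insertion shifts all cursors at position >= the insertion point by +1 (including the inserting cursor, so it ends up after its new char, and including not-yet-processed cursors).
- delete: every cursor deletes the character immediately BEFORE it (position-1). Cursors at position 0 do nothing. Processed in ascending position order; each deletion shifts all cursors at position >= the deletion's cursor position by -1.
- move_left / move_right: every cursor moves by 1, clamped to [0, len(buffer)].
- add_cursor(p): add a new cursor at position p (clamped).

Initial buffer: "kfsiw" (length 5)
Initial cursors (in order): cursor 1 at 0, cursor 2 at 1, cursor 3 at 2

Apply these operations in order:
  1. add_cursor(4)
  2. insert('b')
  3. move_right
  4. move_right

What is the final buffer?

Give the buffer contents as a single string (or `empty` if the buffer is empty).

Answer: bkbfbsibw

Derivation:
After op 1 (add_cursor(4)): buffer="kfsiw" (len 5), cursors c1@0 c2@1 c3@2 c4@4, authorship .....
After op 2 (insert('b')): buffer="bkbfbsibw" (len 9), cursors c1@1 c2@3 c3@5 c4@8, authorship 1.2.3..4.
After op 3 (move_right): buffer="bkbfbsibw" (len 9), cursors c1@2 c2@4 c3@6 c4@9, authorship 1.2.3..4.
After op 4 (move_right): buffer="bkbfbsibw" (len 9), cursors c1@3 c2@5 c3@7 c4@9, authorship 1.2.3..4.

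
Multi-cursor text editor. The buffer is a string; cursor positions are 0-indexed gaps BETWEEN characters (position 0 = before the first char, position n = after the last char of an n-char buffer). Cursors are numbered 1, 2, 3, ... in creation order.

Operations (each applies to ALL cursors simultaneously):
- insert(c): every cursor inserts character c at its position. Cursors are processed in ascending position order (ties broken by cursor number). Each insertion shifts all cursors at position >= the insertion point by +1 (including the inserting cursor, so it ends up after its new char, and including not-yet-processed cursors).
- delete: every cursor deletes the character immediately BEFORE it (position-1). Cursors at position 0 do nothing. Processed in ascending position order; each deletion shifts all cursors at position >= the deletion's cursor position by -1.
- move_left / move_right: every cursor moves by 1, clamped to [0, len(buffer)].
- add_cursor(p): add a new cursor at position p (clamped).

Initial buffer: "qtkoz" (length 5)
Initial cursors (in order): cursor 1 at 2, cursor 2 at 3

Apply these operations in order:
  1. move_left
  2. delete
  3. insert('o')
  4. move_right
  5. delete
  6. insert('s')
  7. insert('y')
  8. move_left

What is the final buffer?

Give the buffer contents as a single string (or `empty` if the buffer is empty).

Answer: ossyyoz

Derivation:
After op 1 (move_left): buffer="qtkoz" (len 5), cursors c1@1 c2@2, authorship .....
After op 2 (delete): buffer="koz" (len 3), cursors c1@0 c2@0, authorship ...
After op 3 (insert('o')): buffer="ookoz" (len 5), cursors c1@2 c2@2, authorship 12...
After op 4 (move_right): buffer="ookoz" (len 5), cursors c1@3 c2@3, authorship 12...
After op 5 (delete): buffer="ooz" (len 3), cursors c1@1 c2@1, authorship 1..
After op 6 (insert('s')): buffer="ossoz" (len 5), cursors c1@3 c2@3, authorship 112..
After op 7 (insert('y')): buffer="ossyyoz" (len 7), cursors c1@5 c2@5, authorship 11212..
After op 8 (move_left): buffer="ossyyoz" (len 7), cursors c1@4 c2@4, authorship 11212..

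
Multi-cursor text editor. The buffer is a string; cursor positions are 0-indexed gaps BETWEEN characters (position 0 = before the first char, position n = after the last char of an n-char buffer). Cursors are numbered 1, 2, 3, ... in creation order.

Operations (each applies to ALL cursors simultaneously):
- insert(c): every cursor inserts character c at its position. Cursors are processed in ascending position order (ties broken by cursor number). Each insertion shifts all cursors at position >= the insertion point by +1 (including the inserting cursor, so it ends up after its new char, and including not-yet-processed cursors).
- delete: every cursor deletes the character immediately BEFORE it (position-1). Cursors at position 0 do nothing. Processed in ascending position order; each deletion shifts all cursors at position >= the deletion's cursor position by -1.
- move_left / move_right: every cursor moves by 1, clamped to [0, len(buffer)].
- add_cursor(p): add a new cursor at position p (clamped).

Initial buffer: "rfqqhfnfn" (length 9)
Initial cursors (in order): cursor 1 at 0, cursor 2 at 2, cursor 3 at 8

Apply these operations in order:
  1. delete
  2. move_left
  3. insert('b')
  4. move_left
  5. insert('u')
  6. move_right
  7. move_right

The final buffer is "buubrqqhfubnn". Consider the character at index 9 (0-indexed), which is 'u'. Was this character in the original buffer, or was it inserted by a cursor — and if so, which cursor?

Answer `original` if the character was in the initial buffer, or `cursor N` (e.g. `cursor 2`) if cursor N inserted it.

Answer: cursor 3

Derivation:
After op 1 (delete): buffer="rqqhfnn" (len 7), cursors c1@0 c2@1 c3@6, authorship .......
After op 2 (move_left): buffer="rqqhfnn" (len 7), cursors c1@0 c2@0 c3@5, authorship .......
After op 3 (insert('b')): buffer="bbrqqhfbnn" (len 10), cursors c1@2 c2@2 c3@8, authorship 12.....3..
After op 4 (move_left): buffer="bbrqqhfbnn" (len 10), cursors c1@1 c2@1 c3@7, authorship 12.....3..
After op 5 (insert('u')): buffer="buubrqqhfubnn" (len 13), cursors c1@3 c2@3 c3@10, authorship 1122.....33..
After op 6 (move_right): buffer="buubrqqhfubnn" (len 13), cursors c1@4 c2@4 c3@11, authorship 1122.....33..
After op 7 (move_right): buffer="buubrqqhfubnn" (len 13), cursors c1@5 c2@5 c3@12, authorship 1122.....33..
Authorship (.=original, N=cursor N): 1 1 2 2 . . . . . 3 3 . .
Index 9: author = 3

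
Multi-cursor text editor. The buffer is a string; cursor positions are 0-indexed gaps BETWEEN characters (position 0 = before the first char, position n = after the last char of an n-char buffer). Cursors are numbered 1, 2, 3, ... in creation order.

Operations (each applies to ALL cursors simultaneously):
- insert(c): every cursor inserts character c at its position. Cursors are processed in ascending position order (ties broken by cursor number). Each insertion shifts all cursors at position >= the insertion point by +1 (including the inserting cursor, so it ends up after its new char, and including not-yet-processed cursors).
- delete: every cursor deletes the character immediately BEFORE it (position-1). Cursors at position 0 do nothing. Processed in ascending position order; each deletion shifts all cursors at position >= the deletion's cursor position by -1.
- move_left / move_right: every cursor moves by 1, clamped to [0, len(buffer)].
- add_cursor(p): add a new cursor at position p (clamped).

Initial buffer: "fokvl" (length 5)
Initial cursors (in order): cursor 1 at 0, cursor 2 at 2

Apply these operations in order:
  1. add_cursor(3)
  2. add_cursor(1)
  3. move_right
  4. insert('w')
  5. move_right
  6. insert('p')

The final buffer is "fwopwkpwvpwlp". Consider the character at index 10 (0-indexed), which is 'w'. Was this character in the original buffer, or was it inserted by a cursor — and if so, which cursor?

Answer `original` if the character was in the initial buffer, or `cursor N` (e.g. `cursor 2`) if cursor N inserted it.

Answer: cursor 3

Derivation:
After op 1 (add_cursor(3)): buffer="fokvl" (len 5), cursors c1@0 c2@2 c3@3, authorship .....
After op 2 (add_cursor(1)): buffer="fokvl" (len 5), cursors c1@0 c4@1 c2@2 c3@3, authorship .....
After op 3 (move_right): buffer="fokvl" (len 5), cursors c1@1 c4@2 c2@3 c3@4, authorship .....
After op 4 (insert('w')): buffer="fwowkwvwl" (len 9), cursors c1@2 c4@4 c2@6 c3@8, authorship .1.4.2.3.
After op 5 (move_right): buffer="fwowkwvwl" (len 9), cursors c1@3 c4@5 c2@7 c3@9, authorship .1.4.2.3.
After op 6 (insert('p')): buffer="fwopwkpwvpwlp" (len 13), cursors c1@4 c4@7 c2@10 c3@13, authorship .1.14.42.23.3
Authorship (.=original, N=cursor N): . 1 . 1 4 . 4 2 . 2 3 . 3
Index 10: author = 3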